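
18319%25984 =18319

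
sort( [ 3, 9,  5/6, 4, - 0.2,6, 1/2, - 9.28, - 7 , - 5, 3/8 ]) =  [ - 9.28, - 7,-5, - 0.2, 3/8 , 1/2, 5/6, 3 , 4, 6, 9] 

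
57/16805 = 57/16805 = 0.00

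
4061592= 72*56411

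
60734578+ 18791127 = 79525705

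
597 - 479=118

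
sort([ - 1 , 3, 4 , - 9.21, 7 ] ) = [-9.21,  -  1,3, 4 , 7]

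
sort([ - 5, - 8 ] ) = [ - 8, - 5]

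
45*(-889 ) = -40005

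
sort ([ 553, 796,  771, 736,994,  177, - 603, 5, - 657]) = [ - 657, - 603,5,177,  553,736, 771,796,  994 ] 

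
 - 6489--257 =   -  6232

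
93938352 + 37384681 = 131323033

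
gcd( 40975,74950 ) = 25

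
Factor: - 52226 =-2^1*26113^1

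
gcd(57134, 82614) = 98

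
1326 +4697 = 6023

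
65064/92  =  16266/23 =707.22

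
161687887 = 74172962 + 87514925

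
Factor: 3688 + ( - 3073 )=3^1*5^1 *41^1 = 615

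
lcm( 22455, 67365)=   67365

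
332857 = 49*6793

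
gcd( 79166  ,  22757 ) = 1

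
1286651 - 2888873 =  - 1602222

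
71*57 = 4047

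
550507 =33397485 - 32846978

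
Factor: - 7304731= - 7^1*23^1*59^1* 769^1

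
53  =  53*1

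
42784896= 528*81032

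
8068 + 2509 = 10577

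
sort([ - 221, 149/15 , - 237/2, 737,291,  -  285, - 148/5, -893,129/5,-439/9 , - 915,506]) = [ - 915, - 893,- 285, - 221, - 237/2, - 439/9, - 148/5,149/15,129/5 , 291,506,737]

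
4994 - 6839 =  - 1845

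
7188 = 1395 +5793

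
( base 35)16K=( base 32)1df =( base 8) 2657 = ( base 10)1455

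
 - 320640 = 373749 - 694389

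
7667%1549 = 1471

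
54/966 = 9/161 = 0.06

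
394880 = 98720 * 4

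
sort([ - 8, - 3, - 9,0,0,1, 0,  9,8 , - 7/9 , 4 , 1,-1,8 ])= [-9, - 8, - 3, - 1,-7/9, 0, 0, 0, 1, 1,  4, 8, 8,  9]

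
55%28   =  27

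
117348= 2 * 58674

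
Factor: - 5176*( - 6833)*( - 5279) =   -  186705602632 = - 2^3*647^1*5279^1 * 6833^1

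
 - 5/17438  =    -  5/17438= - 0.00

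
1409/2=704+ 1/2 = 704.50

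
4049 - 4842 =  - 793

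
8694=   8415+279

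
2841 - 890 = 1951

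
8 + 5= 13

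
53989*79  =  4265131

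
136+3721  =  3857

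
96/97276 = 24/24319=   0.00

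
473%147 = 32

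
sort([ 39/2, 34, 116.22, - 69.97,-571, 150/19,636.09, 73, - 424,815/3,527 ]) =[ - 571,-424, - 69.97,150/19,39/2 , 34,73,116.22 , 815/3, 527,636.09]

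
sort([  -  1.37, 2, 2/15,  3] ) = [ - 1.37, 2/15,2,3]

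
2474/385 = 6+164/385 = 6.43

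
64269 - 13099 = 51170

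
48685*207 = 10077795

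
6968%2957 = 1054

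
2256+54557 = 56813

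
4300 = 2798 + 1502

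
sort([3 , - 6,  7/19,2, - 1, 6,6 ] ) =[ - 6, - 1, 7/19,2,3,6, 6] 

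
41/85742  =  41/85742 = 0.00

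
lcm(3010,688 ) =24080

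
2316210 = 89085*26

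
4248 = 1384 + 2864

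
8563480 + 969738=9533218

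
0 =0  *521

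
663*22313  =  14793519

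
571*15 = 8565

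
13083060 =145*90228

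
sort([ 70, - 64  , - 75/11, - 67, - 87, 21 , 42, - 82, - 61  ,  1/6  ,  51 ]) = [ - 87, - 82,-67, - 64, - 61, - 75/11,1/6,21,42, 51, 70]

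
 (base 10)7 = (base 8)7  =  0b111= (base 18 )7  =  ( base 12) 7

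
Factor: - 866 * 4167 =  - 3608622 = - 2^1 * 3^2 * 433^1*463^1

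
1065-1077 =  -12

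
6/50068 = 3/25034 = 0.00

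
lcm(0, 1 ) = 0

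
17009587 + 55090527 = 72100114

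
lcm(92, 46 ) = 92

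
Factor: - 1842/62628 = - 1/34 = - 2^( - 1) * 17^( - 1)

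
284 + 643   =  927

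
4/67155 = 4/67155 = 0.00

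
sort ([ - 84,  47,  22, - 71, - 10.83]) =[ - 84, - 71,-10.83, 22, 47 ]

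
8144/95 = 85 + 69/95=85.73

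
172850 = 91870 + 80980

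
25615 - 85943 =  - 60328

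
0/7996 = 0 = 0.00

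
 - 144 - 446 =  - 590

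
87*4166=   362442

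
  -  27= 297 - 324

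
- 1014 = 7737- 8751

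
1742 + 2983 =4725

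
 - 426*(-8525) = 3631650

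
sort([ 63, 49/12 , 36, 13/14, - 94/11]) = [ - 94/11,13/14, 49/12,36, 63 ] 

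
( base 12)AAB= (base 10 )1571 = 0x623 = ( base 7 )4403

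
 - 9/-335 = 9/335 = 0.03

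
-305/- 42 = 305/42 = 7.26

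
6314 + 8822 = 15136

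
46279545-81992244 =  - 35712699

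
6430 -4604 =1826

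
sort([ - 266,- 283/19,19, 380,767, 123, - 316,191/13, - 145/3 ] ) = [ - 316, - 266, - 145/3, - 283/19, 191/13,19,123,380,767]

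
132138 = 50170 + 81968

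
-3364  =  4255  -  7619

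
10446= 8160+2286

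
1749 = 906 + 843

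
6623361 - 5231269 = 1392092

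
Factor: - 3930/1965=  - 2^1 = - 2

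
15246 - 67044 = -51798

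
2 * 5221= 10442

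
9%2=1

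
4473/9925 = 4473/9925 =0.45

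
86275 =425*203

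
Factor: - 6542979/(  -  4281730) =2^( - 1)*3^1*5^( - 1 )*428173^ ( - 1 )*2180993^1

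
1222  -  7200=  -  5978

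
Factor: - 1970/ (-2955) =2^1*3^(-1) = 2/3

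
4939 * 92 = 454388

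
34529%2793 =1013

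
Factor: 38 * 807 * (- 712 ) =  - 2^4*3^1*19^1*89^1*269^1= -21834192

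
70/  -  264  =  -1 + 97/132= - 0.27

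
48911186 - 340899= 48570287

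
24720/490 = 2472/49= 50.45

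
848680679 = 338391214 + 510289465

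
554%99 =59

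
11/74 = 11/74 = 0.15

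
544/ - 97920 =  - 1/180= -0.01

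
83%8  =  3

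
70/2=35 = 35.00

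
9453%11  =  4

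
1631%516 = 83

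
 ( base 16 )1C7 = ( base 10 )455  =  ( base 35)D0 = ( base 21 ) 10E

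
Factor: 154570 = 2^1  *5^1*13^1*29^1*41^1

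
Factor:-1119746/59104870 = -559873/29552435= -  5^( - 1)*11^(  -  2 )*19^1*79^1*373^1*48847^( - 1) 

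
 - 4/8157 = -4/8157 = - 0.00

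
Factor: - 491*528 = -2^4 * 3^1*11^1*491^1 = -259248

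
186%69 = 48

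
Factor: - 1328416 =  - 2^5*41513^1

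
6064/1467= 4  +  196/1467 = 4.13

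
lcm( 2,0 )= 0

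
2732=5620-2888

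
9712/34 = 4856/17 = 285.65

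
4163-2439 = 1724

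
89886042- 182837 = 89703205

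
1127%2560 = 1127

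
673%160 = 33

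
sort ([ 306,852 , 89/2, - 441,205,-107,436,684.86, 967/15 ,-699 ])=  [-699,-441, - 107, 89/2, 967/15 , 205,306, 436, 684.86, 852]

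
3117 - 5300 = -2183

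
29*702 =20358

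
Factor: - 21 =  - 3^1*7^1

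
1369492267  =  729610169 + 639882098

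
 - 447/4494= -1 +1349/1498 =- 0.10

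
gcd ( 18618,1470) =6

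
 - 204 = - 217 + 13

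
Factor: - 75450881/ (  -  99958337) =11^2*19^1*37^1*887^1*99958337^(  -  1) 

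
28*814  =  22792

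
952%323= 306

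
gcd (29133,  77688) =9711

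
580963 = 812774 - 231811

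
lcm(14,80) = 560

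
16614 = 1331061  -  1314447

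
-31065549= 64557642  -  95623191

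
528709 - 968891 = - 440182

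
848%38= 12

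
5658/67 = 84 + 30/67 = 84.45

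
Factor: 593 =593^1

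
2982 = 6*497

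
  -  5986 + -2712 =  - 8698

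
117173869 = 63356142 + 53817727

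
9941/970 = 10+ 241/970 = 10.25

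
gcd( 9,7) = 1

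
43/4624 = 43/4624 = 0.01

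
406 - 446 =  - 40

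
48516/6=8086 = 8086.00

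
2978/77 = 2978/77 =38.68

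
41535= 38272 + 3263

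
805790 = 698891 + 106899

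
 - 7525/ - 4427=7525/4427  =  1.70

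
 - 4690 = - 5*938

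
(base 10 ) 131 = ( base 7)245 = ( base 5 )1011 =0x83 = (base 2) 10000011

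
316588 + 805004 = 1121592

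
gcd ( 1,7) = 1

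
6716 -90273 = - 83557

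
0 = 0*88135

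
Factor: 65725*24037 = 1579831825  =  5^2*11^1*13^1*43^2*239^1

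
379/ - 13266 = - 1  +  12887/13266 = -0.03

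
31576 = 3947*8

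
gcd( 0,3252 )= 3252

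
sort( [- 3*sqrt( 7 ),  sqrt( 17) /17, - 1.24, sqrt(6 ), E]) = [-3* sqrt( 7), - 1.24, sqrt( 17)/17,sqrt( 6 ),  E ]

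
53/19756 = 53/19756=0.00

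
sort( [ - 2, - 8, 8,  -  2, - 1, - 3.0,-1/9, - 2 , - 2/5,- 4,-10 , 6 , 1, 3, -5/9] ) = [ - 10, - 8, - 4, - 3.0,-2, - 2, - 2, - 1 , - 5/9, - 2/5,  -  1/9 , 1, 3, 6, 8]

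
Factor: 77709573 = 3^2*8634397^1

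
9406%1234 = 768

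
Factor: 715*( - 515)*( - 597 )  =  3^1*5^2*11^1*  13^1*103^1*199^1 = 219830325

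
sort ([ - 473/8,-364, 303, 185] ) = [ - 364, - 473/8, 185, 303]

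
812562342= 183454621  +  629107721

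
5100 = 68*75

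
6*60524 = 363144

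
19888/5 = 19888/5=3977.60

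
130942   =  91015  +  39927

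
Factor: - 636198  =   - 2^1* 3^1 * 106033^1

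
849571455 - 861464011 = - 11892556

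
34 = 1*34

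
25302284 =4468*5663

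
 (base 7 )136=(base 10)76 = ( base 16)4c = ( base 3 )2211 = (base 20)3g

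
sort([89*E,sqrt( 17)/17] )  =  [sqrt( 17)/17,89*E] 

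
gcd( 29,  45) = 1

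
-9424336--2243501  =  -7180835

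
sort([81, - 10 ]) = [ - 10, 81] 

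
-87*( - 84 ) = 7308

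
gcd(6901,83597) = 1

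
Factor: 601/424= 2^( - 3 )*53^ (- 1)*601^1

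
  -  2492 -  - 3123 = 631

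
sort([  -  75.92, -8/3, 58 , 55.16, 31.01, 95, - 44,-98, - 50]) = [  -  98,-75.92, - 50, - 44, - 8/3, 31.01, 55.16, 58, 95]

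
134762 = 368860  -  234098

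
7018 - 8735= - 1717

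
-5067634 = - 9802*517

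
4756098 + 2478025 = 7234123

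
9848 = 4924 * 2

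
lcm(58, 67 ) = 3886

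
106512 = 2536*42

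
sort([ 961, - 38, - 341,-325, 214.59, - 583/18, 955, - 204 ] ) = [-341, - 325, - 204, - 38, - 583/18,214.59,  955,961] 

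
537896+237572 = 775468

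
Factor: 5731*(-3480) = - 2^3 * 3^1 * 5^1*11^1*29^1*521^1 = -  19943880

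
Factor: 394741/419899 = 659^1*701^( -1) = 659/701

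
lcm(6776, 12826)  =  359128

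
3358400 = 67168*50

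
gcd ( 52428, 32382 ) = 1542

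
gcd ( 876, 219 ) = 219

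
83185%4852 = 701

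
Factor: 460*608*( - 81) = -22654080  =  - 2^7*3^4*5^1*19^1*23^1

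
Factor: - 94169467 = - 7^1 * 29^1*463889^1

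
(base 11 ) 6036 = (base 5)224100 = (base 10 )8025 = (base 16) 1F59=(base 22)gch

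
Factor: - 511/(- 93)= 3^( - 1)  *7^1 *31^(-1)*73^1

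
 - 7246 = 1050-8296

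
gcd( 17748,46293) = 3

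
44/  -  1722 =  - 22/861 = - 0.03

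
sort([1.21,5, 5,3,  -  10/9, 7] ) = [ - 10/9, 1.21,  3, 5,5,7]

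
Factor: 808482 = 2^1*3^1*127^1  *1061^1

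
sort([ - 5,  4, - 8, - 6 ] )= [ - 8, - 6,  -  5,4] 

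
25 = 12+13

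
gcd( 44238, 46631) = 1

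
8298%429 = 147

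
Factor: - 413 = -7^1*59^1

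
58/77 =58/77 = 0.75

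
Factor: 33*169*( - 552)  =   - 2^3*3^2*11^1*13^2* 23^1 = - 3078504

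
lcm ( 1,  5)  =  5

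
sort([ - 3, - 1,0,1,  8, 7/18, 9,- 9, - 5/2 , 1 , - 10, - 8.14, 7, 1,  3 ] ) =[ - 10, -9, - 8.14, - 3, - 5/2, - 1,0, 7/18, 1,1,  1, 3,7, 8,  9 ]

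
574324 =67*8572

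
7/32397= 7/32397  =  0.00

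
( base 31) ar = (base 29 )bi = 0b101010001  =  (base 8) 521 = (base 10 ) 337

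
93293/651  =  143  +  200/651=   143.31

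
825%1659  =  825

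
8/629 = 8/629 = 0.01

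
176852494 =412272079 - 235419585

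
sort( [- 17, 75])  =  [ - 17,75]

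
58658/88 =666 + 25/44 = 666.57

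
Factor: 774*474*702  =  257546952 = 2^3*3^6*13^1*43^1*79^1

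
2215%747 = 721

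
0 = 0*( - 121 ) 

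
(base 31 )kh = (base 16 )27D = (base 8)1175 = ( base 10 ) 637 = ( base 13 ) 3A0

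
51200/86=25600/43 = 595.35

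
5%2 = 1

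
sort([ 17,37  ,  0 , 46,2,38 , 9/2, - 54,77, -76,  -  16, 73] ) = [ - 76, - 54, - 16 , 0,2, 9/2,17,37,38,  46,73, 77]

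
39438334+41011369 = 80449703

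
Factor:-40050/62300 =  - 2^(-1 ) * 3^2*7^(-1 )=-9/14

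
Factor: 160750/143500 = 643/574 = 2^( - 1)*7^( - 1 )*41^( -1) *643^1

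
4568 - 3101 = 1467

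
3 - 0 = 3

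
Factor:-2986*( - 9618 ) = 28719348 = 2^2*3^1 *7^1*229^1*1493^1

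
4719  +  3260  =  7979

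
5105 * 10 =51050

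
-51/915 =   -  17/305  =  -0.06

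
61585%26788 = 8009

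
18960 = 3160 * 6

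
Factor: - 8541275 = -5^2*31^1*103^1 * 107^1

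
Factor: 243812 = 2^2*60953^1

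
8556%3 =0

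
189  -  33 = 156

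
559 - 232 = 327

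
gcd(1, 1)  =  1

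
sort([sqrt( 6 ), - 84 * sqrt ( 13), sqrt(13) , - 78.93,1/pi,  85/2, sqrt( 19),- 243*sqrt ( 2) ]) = [  -  243*sqrt( 2), - 84*sqrt(13), - 78.93,1/pi,sqrt( 6 ),sqrt(13),sqrt( 19), 85/2] 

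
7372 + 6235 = 13607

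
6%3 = 0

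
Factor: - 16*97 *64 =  - 2^10 * 97^1 =-99328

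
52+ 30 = 82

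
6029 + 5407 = 11436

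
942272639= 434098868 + 508173771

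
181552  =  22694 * 8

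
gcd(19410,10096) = 2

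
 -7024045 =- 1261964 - 5762081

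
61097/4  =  15274+1/4 = 15274.25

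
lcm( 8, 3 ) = 24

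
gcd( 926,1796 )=2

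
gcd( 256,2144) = 32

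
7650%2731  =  2188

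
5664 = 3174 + 2490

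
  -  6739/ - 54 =6739/54=124.80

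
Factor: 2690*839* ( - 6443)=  - 14541271130=-2^1*5^1*17^1 * 269^1*379^1*839^1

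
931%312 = 307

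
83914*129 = 10824906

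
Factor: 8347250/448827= 2^1*3^(-1 )* 5^3*41^( - 2 )*89^(-1 )*173^1*193^1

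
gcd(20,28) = 4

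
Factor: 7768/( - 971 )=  - 8 = - 2^3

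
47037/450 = 104 +79/150 = 104.53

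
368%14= 4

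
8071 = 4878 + 3193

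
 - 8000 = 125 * ( - 64)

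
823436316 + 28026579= 851462895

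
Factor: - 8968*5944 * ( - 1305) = 2^6 * 3^2*5^1 * 19^1  *29^1 * 59^1*743^1 =69564058560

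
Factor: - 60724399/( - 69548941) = 7^( - 1)*11^(-1 ) * 19^1*23^(-1)*173^( - 1)*227^ (-1)*3196021^1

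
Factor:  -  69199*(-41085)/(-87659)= - 19881405/613 = -3^2*5^1*83^1*613^ ( - 1 )*5323^1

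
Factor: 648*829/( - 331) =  - 2^3*3^4*331^ (-1)*829^1 = - 537192/331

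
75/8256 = 25/2752 = 0.01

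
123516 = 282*438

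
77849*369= 28726281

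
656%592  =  64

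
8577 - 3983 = 4594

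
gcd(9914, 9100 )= 2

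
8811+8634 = 17445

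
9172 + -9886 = - 714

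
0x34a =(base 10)842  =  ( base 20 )222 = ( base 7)2312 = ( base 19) 266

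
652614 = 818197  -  165583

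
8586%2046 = 402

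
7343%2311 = 410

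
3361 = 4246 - 885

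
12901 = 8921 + 3980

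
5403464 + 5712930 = 11116394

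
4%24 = 4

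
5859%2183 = 1493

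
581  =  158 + 423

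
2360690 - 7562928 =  - 5202238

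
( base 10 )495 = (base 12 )353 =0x1ef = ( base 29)h2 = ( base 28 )HJ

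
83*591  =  49053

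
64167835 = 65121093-953258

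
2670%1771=899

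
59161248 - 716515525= -657354277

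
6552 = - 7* (-936 ) 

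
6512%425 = 137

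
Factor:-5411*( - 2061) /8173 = 11152071/8173 =3^2*7^1* 11^( - 1) * 229^1*743^( - 1) *773^1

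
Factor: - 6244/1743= - 892/249 = - 2^2 *3^ ( - 1) * 83^(  -  1) * 223^1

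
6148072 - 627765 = 5520307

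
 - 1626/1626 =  - 1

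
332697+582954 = 915651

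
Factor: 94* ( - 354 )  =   - 2^2 * 3^1  *  47^1*59^1 = - 33276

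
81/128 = 81/128 = 0.63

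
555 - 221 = 334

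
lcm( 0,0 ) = 0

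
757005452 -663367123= 93638329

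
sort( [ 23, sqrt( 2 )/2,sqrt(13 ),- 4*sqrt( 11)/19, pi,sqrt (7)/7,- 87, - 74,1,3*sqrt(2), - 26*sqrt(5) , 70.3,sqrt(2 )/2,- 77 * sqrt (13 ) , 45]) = [ - 77*sqrt (13 ), - 87, - 74, - 26* sqrt ( 5), - 4*sqrt ( 11 ) /19, sqrt(7)/7, sqrt(2)/2, sqrt(2 ) /2,1,pi, sqrt( 13),3*sqrt(2 ), 23 , 45, 70.3]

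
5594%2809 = 2785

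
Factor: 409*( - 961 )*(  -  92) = 36160508 = 2^2*23^1*31^2*409^1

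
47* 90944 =4274368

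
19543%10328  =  9215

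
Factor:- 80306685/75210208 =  - 2^( - 5 ) *3^2 * 5^1 * 19^(-1)*23^1 * 77591^1*123701^( - 1) 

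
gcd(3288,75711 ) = 3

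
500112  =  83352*6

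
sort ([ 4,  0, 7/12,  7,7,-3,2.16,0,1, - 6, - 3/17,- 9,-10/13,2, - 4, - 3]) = [  -  9,-6,  -  4, - 3 , - 3, - 10/13, - 3/17 , 0, 0,7/12,1, 2,2.16,4,7,7 ]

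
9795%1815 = 720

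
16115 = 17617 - 1502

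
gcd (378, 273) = 21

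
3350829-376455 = 2974374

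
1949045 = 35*55687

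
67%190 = 67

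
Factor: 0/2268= 0^1= 0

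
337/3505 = 337/3505=0.10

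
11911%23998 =11911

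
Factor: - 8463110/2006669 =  - 2^1*5^1*7^( - 1)*17^1*439^( - 1)* 653^( -1)*49783^1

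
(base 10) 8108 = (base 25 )co8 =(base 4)1332230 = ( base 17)1B0G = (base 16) 1fac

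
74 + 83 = 157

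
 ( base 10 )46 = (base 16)2E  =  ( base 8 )56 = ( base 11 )42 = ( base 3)1201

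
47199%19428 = 8343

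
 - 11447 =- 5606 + -5841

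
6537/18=363 + 1/6 = 363.17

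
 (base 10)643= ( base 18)1HD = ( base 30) LD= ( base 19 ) 1eg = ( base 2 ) 1010000011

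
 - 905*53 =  - 47965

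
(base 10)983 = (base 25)1e8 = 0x3D7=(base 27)19B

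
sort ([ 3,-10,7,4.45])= [ - 10,3,4.45,7] 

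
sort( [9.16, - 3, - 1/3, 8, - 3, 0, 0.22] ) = [ -3, - 3,  -  1/3, 0, 0.22,8, 9.16]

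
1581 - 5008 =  - 3427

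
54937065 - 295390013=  - 240452948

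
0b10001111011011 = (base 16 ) 23db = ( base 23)H82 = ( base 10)9179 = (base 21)KH2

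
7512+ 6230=13742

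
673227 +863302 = 1536529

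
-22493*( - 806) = 18129358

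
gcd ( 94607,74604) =1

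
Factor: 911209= 13^1*29^1*2417^1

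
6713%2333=2047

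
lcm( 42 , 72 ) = 504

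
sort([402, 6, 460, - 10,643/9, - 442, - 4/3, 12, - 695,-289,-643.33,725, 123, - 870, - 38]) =[ - 870,-695, - 643.33,-442,-289 , - 38, - 10,-4/3, 6, 12,643/9, 123,402, 460,  725 ] 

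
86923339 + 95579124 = 182502463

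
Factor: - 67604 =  - 2^2 * 16901^1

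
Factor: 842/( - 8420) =  -  2^ ( - 1)*5^( - 1 ) = - 1/10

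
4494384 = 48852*92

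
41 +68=109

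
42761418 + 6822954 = 49584372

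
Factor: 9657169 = 1999^1*4831^1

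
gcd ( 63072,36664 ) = 8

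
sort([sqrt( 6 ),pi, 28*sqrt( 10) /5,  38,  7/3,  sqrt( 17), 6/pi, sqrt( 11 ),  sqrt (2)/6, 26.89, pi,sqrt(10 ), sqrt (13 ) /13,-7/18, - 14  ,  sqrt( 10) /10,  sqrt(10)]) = [ -14,-7/18,sqrt( 2)/6, sqrt(13)/13,sqrt( 10) /10,6/pi,  7/3 , sqrt( 6),  pi, pi,sqrt(10 ), sqrt( 10),sqrt(11),sqrt( 17),28*sqrt ( 10) /5, 26.89, 38 ]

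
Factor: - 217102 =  - 2^1*73^1*1487^1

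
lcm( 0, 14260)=0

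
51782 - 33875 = 17907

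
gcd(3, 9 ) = 3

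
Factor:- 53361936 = -2^4*3^3*101^1 * 1223^1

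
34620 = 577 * 60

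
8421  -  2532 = 5889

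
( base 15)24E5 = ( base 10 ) 7865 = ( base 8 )17271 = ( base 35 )6ep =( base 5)222430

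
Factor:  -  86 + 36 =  - 50 = -  2^1*5^2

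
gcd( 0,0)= 0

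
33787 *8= 270296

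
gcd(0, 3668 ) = 3668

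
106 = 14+92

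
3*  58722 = 176166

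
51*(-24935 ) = - 1271685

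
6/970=3/485 = 0.01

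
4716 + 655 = 5371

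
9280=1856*5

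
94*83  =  7802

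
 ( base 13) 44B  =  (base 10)739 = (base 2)1011100011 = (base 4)23203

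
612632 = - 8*( - 76579) 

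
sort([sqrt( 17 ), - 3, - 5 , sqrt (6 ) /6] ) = [ - 5,-3,sqrt (6 )/6,sqrt (17) ]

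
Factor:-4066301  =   - 31^1*131171^1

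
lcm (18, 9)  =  18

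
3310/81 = 3310/81 = 40.86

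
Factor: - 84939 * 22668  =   - 1925397252 = -  2^2*3^2*23^1*1231^1 *1889^1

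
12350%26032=12350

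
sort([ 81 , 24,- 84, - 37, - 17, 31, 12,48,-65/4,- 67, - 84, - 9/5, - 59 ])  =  [ - 84, - 84, - 67, - 59, - 37, - 17,-65/4, - 9/5,12, 24, 31 , 48 , 81]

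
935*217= 202895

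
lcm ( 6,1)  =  6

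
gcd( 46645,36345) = 5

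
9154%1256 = 362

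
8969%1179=716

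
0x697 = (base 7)4630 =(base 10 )1687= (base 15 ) 777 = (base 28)247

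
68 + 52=120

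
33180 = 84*395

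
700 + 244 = 944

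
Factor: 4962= 2^1*3^1*827^1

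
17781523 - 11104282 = 6677241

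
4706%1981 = 744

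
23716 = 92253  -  68537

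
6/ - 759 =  - 2/253 = - 0.01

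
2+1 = 3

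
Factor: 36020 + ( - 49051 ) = -83^1*157^1 = - 13031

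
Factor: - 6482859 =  - 3^1*2160953^1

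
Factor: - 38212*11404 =-435769648 = - 2^4*41^1*233^1*2851^1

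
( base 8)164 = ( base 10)116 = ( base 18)68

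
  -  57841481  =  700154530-757996011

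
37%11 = 4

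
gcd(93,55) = 1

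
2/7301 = 2/7301 = 0.00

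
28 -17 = 11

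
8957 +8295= 17252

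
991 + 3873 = 4864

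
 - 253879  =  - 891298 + 637419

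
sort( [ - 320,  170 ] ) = [ - 320,170 ]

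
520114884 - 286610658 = 233504226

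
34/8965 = 34/8965  =  0.00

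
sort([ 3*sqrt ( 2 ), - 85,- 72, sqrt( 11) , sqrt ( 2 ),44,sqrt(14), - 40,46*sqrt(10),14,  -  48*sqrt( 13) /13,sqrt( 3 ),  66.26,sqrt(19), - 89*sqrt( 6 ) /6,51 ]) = [-85, - 72, - 40, - 89*sqrt( 6)/6, - 48*sqrt(13 )/13, sqrt (2 ),sqrt(  3),sqrt (11 ),sqrt( 14),3*sqrt ( 2 ),sqrt(19 ),14, 44,51,  66.26,46 * sqrt (10 )]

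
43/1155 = 43/1155= 0.04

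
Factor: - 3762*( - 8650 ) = 2^2*3^2* 5^2*11^1*19^1*173^1 =32541300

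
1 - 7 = - 6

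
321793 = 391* 823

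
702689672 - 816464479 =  - 113774807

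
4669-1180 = 3489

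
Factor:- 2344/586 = -4 = -2^2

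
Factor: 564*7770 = 2^3*3^2*5^1*7^1*37^1*47^1=4382280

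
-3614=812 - 4426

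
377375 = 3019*125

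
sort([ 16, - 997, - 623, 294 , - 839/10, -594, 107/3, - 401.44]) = [ - 997, - 623, - 594, - 401.44, - 839/10,16, 107/3, 294 ]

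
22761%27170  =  22761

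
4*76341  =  305364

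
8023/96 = 83 + 55/96 =83.57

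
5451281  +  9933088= 15384369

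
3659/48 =76  +  11/48 = 76.23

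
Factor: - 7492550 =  - 2^1*5^2*13^1* 11527^1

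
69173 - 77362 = -8189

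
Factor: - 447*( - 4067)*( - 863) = - 1568889987 = - 3^1 *7^2*83^1*149^1* 863^1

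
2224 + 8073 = 10297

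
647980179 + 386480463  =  1034460642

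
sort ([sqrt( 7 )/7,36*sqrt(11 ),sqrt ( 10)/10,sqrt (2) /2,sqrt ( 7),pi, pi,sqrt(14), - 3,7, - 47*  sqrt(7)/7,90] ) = [ - 47*sqrt(7)/7,-3, sqrt(10)/10, sqrt(7)/7,sqrt( 2)/2, sqrt( 7), pi,  pi,sqrt( 14),7,90,36*sqrt( 11 ) ] 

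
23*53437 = 1229051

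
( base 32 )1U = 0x3E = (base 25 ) 2c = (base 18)38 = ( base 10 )62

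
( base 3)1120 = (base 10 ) 42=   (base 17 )28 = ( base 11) 39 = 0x2a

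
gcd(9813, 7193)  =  1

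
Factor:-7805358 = - 2^1*3^2*11^1*79^1* 499^1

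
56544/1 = 56544 = 56544.00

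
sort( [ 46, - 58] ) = [ - 58 , 46 ] 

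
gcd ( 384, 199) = 1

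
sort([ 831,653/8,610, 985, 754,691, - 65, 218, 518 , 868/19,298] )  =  [ - 65,868/19,  653/8,218, 298, 518,610,  691,754, 831 , 985]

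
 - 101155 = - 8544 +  - 92611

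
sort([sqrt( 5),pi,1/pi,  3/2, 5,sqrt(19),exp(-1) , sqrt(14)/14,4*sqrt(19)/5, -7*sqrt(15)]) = [-7*sqrt(15),sqrt(14)/14 , 1/pi,exp(-1),3/2 , sqrt(5), pi,4*sqrt( 19)/5,sqrt (19),5 ] 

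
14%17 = 14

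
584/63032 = 73/7879 = 0.01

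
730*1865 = 1361450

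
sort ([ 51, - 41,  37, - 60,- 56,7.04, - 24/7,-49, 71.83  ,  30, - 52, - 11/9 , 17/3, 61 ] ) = [-60, - 56, - 52,-49, - 41, - 24/7 , - 11/9,17/3,7.04 , 30,37, 51 , 61,71.83]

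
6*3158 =18948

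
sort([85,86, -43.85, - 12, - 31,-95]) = [ - 95, - 43.85, - 31,-12,85,86]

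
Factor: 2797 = 2797^1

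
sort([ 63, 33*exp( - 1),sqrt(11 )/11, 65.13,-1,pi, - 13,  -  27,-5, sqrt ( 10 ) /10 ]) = [ - 27, - 13,-5,-1, sqrt(11 )/11,sqrt(10)/10 , pi, 33*exp( - 1 ), 63,65.13 ]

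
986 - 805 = 181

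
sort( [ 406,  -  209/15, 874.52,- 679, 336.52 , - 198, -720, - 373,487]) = [ - 720 , - 679, - 373, - 198 ,-209/15,336.52 , 406, 487,874.52 ] 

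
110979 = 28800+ 82179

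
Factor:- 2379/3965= -3/5  =  -3^1*5^(- 1)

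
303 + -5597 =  - 5294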